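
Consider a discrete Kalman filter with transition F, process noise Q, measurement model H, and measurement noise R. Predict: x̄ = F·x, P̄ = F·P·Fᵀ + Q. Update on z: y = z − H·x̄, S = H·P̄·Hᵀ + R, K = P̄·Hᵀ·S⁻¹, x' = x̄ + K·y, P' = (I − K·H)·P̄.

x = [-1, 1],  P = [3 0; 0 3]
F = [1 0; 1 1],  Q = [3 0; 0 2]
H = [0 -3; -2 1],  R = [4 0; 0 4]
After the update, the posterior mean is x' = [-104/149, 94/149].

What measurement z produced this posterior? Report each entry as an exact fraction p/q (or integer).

z = [-2, 2]

x̄ = F·x = [-1, 0]
P̄ = F·P·Fᵀ + Q = [6 3; 3 8]
S = H·P̄·Hᵀ + R = [76 -6; -6 24]
K = P̄·Hᵀ·S⁻¹ = [-45/298 -123/298; -47/149 2/447]
x' − x̄ = [45/149, 94/149] = K·y
y = (KᵀK)⁻¹·Kᵀ·(x' − x̄) = [-2, 0]
z = y + H·x̄ = [-2, 0] + [0, 2] = [-2, 2]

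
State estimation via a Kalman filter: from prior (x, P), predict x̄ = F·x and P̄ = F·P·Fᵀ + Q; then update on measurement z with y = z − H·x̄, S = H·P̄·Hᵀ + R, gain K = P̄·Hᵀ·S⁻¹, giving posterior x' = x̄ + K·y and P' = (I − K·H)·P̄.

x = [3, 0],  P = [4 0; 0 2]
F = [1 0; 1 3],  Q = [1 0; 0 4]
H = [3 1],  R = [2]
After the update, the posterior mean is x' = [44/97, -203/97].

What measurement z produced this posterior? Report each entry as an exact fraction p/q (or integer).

z = [-1]

x̄ = F·x = [3, 3]
P̄ = F·P·Fᵀ + Q = [5 4; 4 26]
S = H·P̄·Hᵀ + R = [97]
K = P̄·Hᵀ·S⁻¹ = [19/97; 38/97]
x' − x̄ = [-247/97, -494/97] = K·y
y = (KᵀK)⁻¹·Kᵀ·(x' − x̄) = [-13]
z = y + H·x̄ = [-13] + [12] = [-1]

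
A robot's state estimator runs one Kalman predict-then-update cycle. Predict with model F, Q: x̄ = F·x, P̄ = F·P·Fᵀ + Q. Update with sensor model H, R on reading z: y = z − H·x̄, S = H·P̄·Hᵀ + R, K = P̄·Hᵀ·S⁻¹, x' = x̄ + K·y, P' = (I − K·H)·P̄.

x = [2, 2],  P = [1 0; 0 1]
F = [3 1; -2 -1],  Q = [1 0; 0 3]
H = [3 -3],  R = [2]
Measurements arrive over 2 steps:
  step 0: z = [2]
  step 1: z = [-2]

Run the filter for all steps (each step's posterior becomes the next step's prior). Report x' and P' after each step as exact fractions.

step 0: x' = [232/299, 6/299], P' = [373/299 337/299; 337/299 367/299]
step 1: x' = [-29448/169159, 80582/169159], P' = [204870/169159 184200/169159; 184200/169159 200988/169159]

step 0: x̄ = F·x = [8, -6]
step 0: P̄ = F·P·Fᵀ + Q = [11 -7; -7 8]
step 0: y = z − H·x̄ = [-40]
step 0: S = H·P̄·Hᵀ + R = [299]
step 0: K = P̄·Hᵀ·S⁻¹ = [54/299; -45/299]
step 0: x' = x̄ + K·y = [232/299, 6/299]
step 0: P' = (I − K·H)·P̄ = [373/299 337/299; 337/299 367/299]
step 1: x̄ = F·x = [54/23, -470/299]
step 1: P̄ = F·P·Fᵀ + Q = [465/23 -330/23; -330/23 4104/299]
step 1: y = z − H·x̄ = [-4114/299]
step 1: S = H·P̄·Hᵀ + R = [169159/299]
step 1: K = P̄·Hᵀ·S⁻¹ = [31005/169159; -25182/169159]
step 1: x' = x̄ + K·y = [-29448/169159, 80582/169159]
step 1: P' = (I − K·H)·P̄ = [204870/169159 184200/169159; 184200/169159 200988/169159]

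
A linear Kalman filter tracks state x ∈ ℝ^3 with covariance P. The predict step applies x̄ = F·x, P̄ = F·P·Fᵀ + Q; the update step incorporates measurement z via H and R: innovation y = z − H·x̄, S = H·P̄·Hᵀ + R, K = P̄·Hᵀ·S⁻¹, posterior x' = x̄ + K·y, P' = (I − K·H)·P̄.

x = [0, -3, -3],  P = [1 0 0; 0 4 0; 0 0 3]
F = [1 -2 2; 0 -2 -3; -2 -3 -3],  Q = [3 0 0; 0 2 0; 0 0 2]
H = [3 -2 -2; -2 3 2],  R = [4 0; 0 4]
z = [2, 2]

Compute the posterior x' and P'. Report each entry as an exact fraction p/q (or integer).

x' = [3306/1129, 14213/10161, 39949/20322]
P' = [4636/1129 764/1129 4694/1129; 764/1129 15778/10161 -9671/10161; 4694/1129 -9671/10161 133007/20322]

x̄ = F·x = [0, 15, 18]
P̄ = F·P·Fᵀ + Q = [32 -2 4; -2 45 51; 4 51 69]
y = z − H·x̄ = [68, -79]
S = H·P̄·Hᵀ + R = [1132 -1234; -1234 1417]
K = P̄·Hᵀ·S⁻¹ = [748/1129 602/1129; 4207/20322 3560/10161; 13073/40644 9751/20322]
x' = x̄ + K·y = [3306/1129, 14213/10161, 39949/20322]
P' = (I − K·H)·P̄ = [4636/1129 764/1129 4694/1129; 764/1129 15778/10161 -9671/10161; 4694/1129 -9671/10161 133007/20322]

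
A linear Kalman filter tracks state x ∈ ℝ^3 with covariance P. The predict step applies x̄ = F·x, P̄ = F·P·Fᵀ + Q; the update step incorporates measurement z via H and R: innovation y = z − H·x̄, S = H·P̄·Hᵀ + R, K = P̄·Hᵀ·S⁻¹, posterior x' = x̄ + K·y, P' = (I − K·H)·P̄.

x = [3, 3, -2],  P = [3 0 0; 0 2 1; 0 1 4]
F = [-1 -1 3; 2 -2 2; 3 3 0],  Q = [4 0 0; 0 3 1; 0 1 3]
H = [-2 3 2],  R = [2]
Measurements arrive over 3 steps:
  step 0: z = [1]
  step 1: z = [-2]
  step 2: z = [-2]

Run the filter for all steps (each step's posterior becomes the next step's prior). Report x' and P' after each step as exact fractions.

step 0: x' = [-5724/665, -991/95, 723/95], P' = [23631/665 1954/95 438/95; 1954/95 1762/95 -676/95; 438/95 -676/95 1473/95]
step 1: x' = [163192084/5492865, 153580828/5492865, -24254901/1830955], P' = [1048638916/5492865 996609622/5492865 -148918269/1830955; 996609622/5492865 963834394/5492865 -149594558/1830955; -148918269/1830955 -149594558/1830955 76049913/1830955]
step 2: x' = [-256020848733/265577711629, -109776465492/265577711629, -354331025562/265577711629], P' = [21860973079463/265577711629 20625863540116/265577711629 -9131876945133/265577711629; 20625863540116/265577711629 20268874070706/265577711629 -9790103492576/265577711629; -9131876945133/265577711629 -9790103492576/265577711629 5650990832208/265577711629]

step 0: x̄ = F·x = [-12, -4, 18]
step 0: P̄ = F·P·Fᵀ + Q = [39 14 -6; 14 31 13; -6 13 48]
step 0: y = z − H·x̄ = [-47]
step 0: S = H·P̄·Hᵀ + R = [665]
step 0: K = P̄·Hᵀ·S⁻¹ = [-48/665; 13/95; 21/95]
step 0: x' = x̄ + K·y = [-5724/665, -991/95, 723/95]
step 0: P' = (I − K·H)·P̄ = [23631/665 1954/95 438/95; 1954/95 1762/95 -676/95; 438/95 -676/95 1473/95]
step 1: x̄ = F·x = [27844/665, 12548/665, -37983/665]
step 1: P̄ = F·P·Fᵀ + Q = [168776/665 89392/665 -204957/665; 89392/665 140059/665 58451/665; -204957/665 58451/665 571884/665]
step 1: y = z − H·x̄ = [2648/19]
step 1: S = H·P̄·Hᵀ + R = [156939/19]
step 1: K = P̄·Hᵀ·S⁻¹ = [-13694/156939; 10237/156939; 16467/52313]
step 1: x' = x̄ + K·y = [163192084/5492865, 153580828/5492865, -24254901/1830955]
step 1: P' = (I − K·H)·P̄ = [1048638916/5492865 996609622/5492865 -148918269/1830955; 996609622/5492865 963834394/5492865 -149594558/1830955; -148918269/1830955 -149594558/1830955 76049913/1830955]
step 2: x̄ = F·x = [-535067021/5492865, -6014614/261565, 316772912/1830955]
step 2: P̄ = F·P·Fᵀ + Q = [11454242551/5492865 142978074/261565 -6692307997/1830955; 142978074/261565 48682131/261565 -231376709/261565; -6692307997/1830955 -231376709/261565 12022570527/1830955]
step 2: y = z − H·x̄ = [-2602836562/5492865]
step 2: S = H·P̄·Hᵀ + R = [265577711629/5492865]
step 2: K = P̄·Hᵀ·S⁻¹ = [-54054714422/265577711629; -12655926633/265577711629; 97712538477/265577711629]
step 2: x' = x̄ + K·y = [-256020848733/265577711629, -109776465492/265577711629, -354331025562/265577711629]
step 2: P' = (I − K·H)·P̄ = [21860973079463/265577711629 20625863540116/265577711629 -9131876945133/265577711629; 20625863540116/265577711629 20268874070706/265577711629 -9790103492576/265577711629; -9131876945133/265577711629 -9790103492576/265577711629 5650990832208/265577711629]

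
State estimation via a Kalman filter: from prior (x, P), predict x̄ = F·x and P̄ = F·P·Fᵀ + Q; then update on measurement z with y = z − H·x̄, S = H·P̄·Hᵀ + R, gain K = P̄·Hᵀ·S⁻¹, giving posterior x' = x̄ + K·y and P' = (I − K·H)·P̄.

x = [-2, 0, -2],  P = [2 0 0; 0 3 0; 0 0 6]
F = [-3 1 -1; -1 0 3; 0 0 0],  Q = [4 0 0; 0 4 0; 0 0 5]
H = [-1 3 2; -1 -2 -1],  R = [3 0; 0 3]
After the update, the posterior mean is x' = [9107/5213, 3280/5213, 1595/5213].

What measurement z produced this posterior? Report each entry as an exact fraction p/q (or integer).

z = [1, -3]

x̄ = F·x = [8, -4, 0]
P̄ = F·P·Fᵀ + Q = [31 -12 0; -12 60 0; 0 0 5]
S = H·P̄·Hᵀ + R = [666 -327; -327 231]
K = P̄·Hᵀ·S⁻¹ = [-1974/5213 -8857/15639; 1004/5213 -1016/5213; 75/5213 -20/15639]
x' − x̄ = [-32597/5213, 24132/5213, 1595/5213] = K·y
y = (KᵀK)⁻¹·Kᵀ·(x' − x̄) = [21, -3]
z = y + H·x̄ = [21, -3] + [-20, 0] = [1, -3]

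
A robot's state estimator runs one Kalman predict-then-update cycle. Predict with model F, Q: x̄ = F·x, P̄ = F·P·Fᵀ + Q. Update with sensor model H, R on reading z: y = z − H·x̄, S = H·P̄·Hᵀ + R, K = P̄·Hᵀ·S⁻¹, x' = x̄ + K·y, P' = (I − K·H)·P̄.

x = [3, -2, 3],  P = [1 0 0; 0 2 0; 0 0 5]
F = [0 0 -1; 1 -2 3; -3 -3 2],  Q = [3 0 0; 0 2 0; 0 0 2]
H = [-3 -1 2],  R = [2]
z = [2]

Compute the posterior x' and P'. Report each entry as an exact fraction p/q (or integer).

x̄ = F·x = [-3, 16, 3]
P̄ = F·P·Fᵀ + Q = [8 -15 -10; -15 56 39; -10 39 49]
y = z − H·x̄ = [3]
S = H·P̄·Hᵀ + R = [200]
K = P̄·Hᵀ·S⁻¹ = [-29/200; 67/200; 89/200]
x' = x̄ + K·y = [-687/200, 3401/200, 867/200]
P' = (I − K·H)·P̄ = [759/200 -1057/200 581/200; -1057/200 6711/200 1837/200; 581/200 1837/200 1879/200]

x' = [-687/200, 3401/200, 867/200]
P' = [759/200 -1057/200 581/200; -1057/200 6711/200 1837/200; 581/200 1837/200 1879/200]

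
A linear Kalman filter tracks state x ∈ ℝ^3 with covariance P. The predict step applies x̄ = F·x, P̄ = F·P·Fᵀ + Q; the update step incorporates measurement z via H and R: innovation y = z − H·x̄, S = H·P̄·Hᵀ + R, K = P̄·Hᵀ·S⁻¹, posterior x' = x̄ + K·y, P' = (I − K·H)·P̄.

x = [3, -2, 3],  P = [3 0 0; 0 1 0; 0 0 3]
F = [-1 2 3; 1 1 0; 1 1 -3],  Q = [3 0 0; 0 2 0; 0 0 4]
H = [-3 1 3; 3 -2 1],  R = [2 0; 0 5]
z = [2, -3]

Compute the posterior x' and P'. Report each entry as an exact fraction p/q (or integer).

x̄ = F·x = [2, 1, -8]
P̄ = F·P·Fᵀ + Q = [37 -1 -28; -1 6 4; -28 4 35]
y = z − H·x̄ = [31, 1]
S = H·P̄·Hᵀ + R = [1190 -437; -437 225]
K = P̄·Hᵀ·S⁻¹ = [-6955/76781 15498/76781; -82/76781 -3913/76781; 18516/76781 16511/76781]
x' = x̄ + K·y = [-46545/76781, 70326/76781, -23741/76781]
P' = (I − K·H)·P̄ = [160387/76781 239752/76781 75833/76781; 239752/76781 419365/76781 99909/76781; 75833/76781 99909/76781 54874/76781]

x' = [-46545/76781, 70326/76781, -23741/76781]
P' = [160387/76781 239752/76781 75833/76781; 239752/76781 419365/76781 99909/76781; 75833/76781 99909/76781 54874/76781]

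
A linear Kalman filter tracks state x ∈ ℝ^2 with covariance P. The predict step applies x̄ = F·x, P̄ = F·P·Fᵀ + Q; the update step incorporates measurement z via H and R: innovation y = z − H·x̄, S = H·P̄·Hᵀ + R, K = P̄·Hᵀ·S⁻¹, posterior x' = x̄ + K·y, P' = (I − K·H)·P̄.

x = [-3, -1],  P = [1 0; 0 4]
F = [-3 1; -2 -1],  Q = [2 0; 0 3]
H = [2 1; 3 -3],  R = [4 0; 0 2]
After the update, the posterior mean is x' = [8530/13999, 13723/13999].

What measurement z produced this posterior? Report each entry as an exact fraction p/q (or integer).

x̄ = F·x = [8, 7]
P̄ = F·P·Fᵀ + Q = [15 2; 2 11]
S = H·P̄·Hᵀ + R = [83 51; 51 200]
K = P̄·Hᵀ·S⁻¹ = [4411/13999 1605/13999; 4377/13999 -3006/13999]
x' − x̄ = [-103462/13999, -84270/13999] = K·y
y = (KᵀK)⁻¹·Kᵀ·(x' − x̄) = [-22, -4]
z = y + H·x̄ = [-22, -4] + [23, 3] = [1, -1]

z = [1, -1]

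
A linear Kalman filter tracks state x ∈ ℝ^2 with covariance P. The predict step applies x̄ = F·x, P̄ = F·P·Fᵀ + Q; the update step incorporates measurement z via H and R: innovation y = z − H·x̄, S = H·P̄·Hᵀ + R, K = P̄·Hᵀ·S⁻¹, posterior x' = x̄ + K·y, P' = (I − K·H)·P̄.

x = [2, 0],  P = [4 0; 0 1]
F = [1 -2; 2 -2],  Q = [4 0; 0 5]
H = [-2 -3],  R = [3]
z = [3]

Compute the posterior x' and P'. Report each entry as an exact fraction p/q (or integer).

x' = [-5/7, -67/140]
P' = [24/7 -15/7; -15/7 233/140]

x̄ = F·x = [2, 4]
P̄ = F·P·Fᵀ + Q = [12 12; 12 25]
y = z − H·x̄ = [19]
S = H·P̄·Hᵀ + R = [420]
K = P̄·Hᵀ·S⁻¹ = [-1/7; -33/140]
x' = x̄ + K·y = [-5/7, -67/140]
P' = (I − K·H)·P̄ = [24/7 -15/7; -15/7 233/140]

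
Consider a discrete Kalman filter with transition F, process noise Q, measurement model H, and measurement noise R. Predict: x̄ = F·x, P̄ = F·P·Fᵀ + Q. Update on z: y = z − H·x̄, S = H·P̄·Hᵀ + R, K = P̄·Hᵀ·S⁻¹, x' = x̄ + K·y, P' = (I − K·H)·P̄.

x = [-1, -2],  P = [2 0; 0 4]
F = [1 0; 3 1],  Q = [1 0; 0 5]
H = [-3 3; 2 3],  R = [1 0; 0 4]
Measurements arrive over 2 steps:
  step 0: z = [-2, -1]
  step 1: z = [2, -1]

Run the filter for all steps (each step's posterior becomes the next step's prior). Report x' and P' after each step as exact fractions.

step 0: x̄ = F·x = [-1, -5]
step 0: P̄ = F·P·Fᵀ + Q = [3 6; 6 27]
step 0: y = z − H·x̄ = [10, 16]
step 0: S = H·P̄·Hᵀ + R = [163 207; 207 331]
step 0: K = P̄·Hᵀ·S⁻¹ = [-1989/11104 2049/11104; 801/5552 1059/5552]
step 0: x' = x̄ + K·y = [895/5552, -1403/2776]
step 0: P' = (I − K·H)·P̄ = [2037/11104 687/5552; 687/5552 477/2776]
step 1: x̄ = F·x = [895/5552, -121/5552]
step 1: P̄ = F·P·Fᵀ + Q = [13141/11104 7485/11104; 7485/11104 84005/11104]
step 1: y = z − H·x̄ = [1769/694, -6979/5552]
step 1: S = H·P̄·Hᵀ + R = [23459/347 81843/1388; 81843/1388 942845/11104]
step 1: K = P̄·Hᵀ·S⁻¹ = [-4314522/25134431 4295387/25134431; 535620/3590633 644805/3590633]
step 1: x' = x̄ + K·y = [-12345336/25134431, 476501/3590633]
step 1: P' = (I − K·H)·P̄ = [4299214/25134431 408720/3590633; 408720/3590633 587260/3590633]

step 0: x' = [895/5552, -1403/2776], P' = [2037/11104 687/5552; 687/5552 477/2776]
step 1: x' = [-12345336/25134431, 476501/3590633], P' = [4299214/25134431 408720/3590633; 408720/3590633 587260/3590633]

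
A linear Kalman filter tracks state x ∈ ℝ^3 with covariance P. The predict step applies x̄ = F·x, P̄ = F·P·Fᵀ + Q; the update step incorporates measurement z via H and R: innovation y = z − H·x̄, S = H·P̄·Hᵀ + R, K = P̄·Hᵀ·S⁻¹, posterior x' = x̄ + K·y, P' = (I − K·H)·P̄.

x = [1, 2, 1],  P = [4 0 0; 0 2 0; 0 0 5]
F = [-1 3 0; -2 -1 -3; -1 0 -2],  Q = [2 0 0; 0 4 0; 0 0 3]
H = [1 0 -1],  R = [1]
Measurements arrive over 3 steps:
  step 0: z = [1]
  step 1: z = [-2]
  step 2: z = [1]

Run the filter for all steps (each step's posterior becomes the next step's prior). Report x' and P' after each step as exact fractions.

step 0: x̄ = F·x = [5, -7, -3]
step 0: P̄ = F·P·Fᵀ + Q = [24 2 4; 2 67 38; 4 38 27]
step 0: y = z − H·x̄ = [-7]
step 0: S = H·P̄·Hᵀ + R = [44]
step 0: K = P̄·Hᵀ·S⁻¹ = [5/11; -9/11; -23/44]
step 0: x' = x̄ + K·y = [20/11, -14/11, 29/44]
step 0: P' = (I − K·H)·P̄ = [164/11 202/11 159/11; 202/11 413/11 211/11; 159/11 211/11 659/44]
step 1: x̄ = F·x = [-62/11, -191/44, -69/22]
step 1: P̄ = F·P·Fᵀ + Q = [2691/11 -3343/11 -1390/11; -3343/11 26311/44 6107/22; -1390/11 6107/22 1492/11]
step 1: y = z − H·x̄ = [1/2]
step 1: S = H·P̄·Hᵀ + R = [634]
step 1: K = P̄·Hᵀ·S⁻¹ = [371/634; -1163/1268; -131/317]
step 1: x' = x̄ + K·y = [-74535/13948, -133887/27896, -11657/3487]
step 1: P' = (I − K·H)·P̄ = [192043/6974 507279/13948 93981/3487; 507279/13948 1802915/27896 130018/3487; 93981/3487 130018/3487 95422/3487]
step 2: x̄ = F·x = [-252591/27896, 711795/27896, 167791/13948]
step 2: P̄ = F·P·Fᵀ + Q = [10962851/27896 -16050943/27896 -3506335/13948; -16050943/27896 31178843/27896 7237191/13948; -3506335/13948 7237191/13948 1728189/6974]
step 2: y = z − H·x̄ = [616069/27896]
step 2: S = H·P̄·Hᵀ + R = [31928843/27896]
step 2: K = P̄·Hᵀ·S⁻¹ = [17975521/31928843; -30525325/31928843; -13925426/31928843]
step 2: x' = x̄ + K·y = [107872916/31928843, 140560810/31928843, 76560142/31928843]
step 2: P' = (I − K·H)·P̄ = [964718712/31928843 1298414881/31928843 946743191/31928843; 1298414881/31928843 2283801144/31928843 1328940206/31928843; 946743191/31928843 1328940206/31928843 960668617/31928843]

step 0: x' = [20/11, -14/11, 29/44], P' = [164/11 202/11 159/11; 202/11 413/11 211/11; 159/11 211/11 659/44]
step 1: x' = [-74535/13948, -133887/27896, -11657/3487], P' = [192043/6974 507279/13948 93981/3487; 507279/13948 1802915/27896 130018/3487; 93981/3487 130018/3487 95422/3487]
step 2: x' = [107872916/31928843, 140560810/31928843, 76560142/31928843], P' = [964718712/31928843 1298414881/31928843 946743191/31928843; 1298414881/31928843 2283801144/31928843 1328940206/31928843; 946743191/31928843 1328940206/31928843 960668617/31928843]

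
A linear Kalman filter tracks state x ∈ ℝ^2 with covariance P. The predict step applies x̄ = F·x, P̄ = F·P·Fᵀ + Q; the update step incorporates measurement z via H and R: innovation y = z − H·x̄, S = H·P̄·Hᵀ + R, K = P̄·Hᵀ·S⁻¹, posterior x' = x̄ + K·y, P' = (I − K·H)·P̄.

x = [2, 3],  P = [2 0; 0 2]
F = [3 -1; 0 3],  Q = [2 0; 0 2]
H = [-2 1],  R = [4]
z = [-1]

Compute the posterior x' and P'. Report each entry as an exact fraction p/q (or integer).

x̄ = F·x = [3, 9]
P̄ = F·P·Fᵀ + Q = [22 -6; -6 20]
y = z − H·x̄ = [-4]
S = H·P̄·Hᵀ + R = [136]
K = P̄·Hᵀ·S⁻¹ = [-25/68; 4/17]
x' = x̄ + K·y = [76/17, 137/17]
P' = (I − K·H)·P̄ = [123/34 98/17; 98/17 212/17]

x' = [76/17, 137/17]
P' = [123/34 98/17; 98/17 212/17]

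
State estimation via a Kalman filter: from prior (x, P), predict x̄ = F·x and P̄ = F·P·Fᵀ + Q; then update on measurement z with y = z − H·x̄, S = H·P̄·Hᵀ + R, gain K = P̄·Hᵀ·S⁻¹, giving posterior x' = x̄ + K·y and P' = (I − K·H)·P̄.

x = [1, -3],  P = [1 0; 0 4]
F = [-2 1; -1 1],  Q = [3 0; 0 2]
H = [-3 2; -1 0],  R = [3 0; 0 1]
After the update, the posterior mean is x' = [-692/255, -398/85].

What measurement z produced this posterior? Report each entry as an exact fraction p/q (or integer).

z = [-2, 3]

x̄ = F·x = [-5, -4]
P̄ = F·P·Fᵀ + Q = [11 6; 6 7]
S = H·P̄·Hᵀ + R = [58 21; 21 12]
K = P̄·Hᵀ·S⁻¹ = [-7/85 -197/255; 26/85 -88/85]
x' − x̄ = [583/255, -58/85] = K·y
y = (KᵀK)⁻¹·Kᵀ·(x' − x̄) = [-9, -2]
z = y + H·x̄ = [-9, -2] + [7, 5] = [-2, 3]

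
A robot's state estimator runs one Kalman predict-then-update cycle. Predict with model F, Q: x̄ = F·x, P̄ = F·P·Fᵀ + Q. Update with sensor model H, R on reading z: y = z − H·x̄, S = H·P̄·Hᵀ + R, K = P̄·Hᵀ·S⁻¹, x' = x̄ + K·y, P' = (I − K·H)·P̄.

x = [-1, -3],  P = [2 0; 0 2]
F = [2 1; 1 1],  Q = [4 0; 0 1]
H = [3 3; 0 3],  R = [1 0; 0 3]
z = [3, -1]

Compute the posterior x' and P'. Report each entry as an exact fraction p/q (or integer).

x̄ = F·x = [-5, -4]
P̄ = F·P·Fᵀ + Q = [14 6; 6 5]
y = z − H·x̄ = [30, 11]
S = H·P̄·Hᵀ + R = [280 99; 99 48]
K = P̄·Hᵀ·S⁻¹ = [366/1213 -300/1213; 33/1213 311/1213]
x' = x̄ + K·y = [1615/1213, -441/1213]
P' = (I − K·H)·P̄ = [422/1213 -300/1213; -300/1213 311/1213]

x' = [1615/1213, -441/1213]
P' = [422/1213 -300/1213; -300/1213 311/1213]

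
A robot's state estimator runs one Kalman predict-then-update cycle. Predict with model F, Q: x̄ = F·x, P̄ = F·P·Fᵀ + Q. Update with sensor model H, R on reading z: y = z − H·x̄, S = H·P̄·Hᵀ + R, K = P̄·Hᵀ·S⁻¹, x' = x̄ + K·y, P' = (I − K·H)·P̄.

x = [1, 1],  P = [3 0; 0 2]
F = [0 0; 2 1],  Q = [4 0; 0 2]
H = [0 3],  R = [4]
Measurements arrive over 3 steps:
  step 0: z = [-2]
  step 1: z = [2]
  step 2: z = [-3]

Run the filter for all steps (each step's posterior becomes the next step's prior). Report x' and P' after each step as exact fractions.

step 0: x̄ = F·x = [0, 3]
step 0: P̄ = F·P·Fᵀ + Q = [4 0; 0 16]
step 0: y = z − H·x̄ = [-11]
step 0: S = H·P̄·Hᵀ + R = [148]
step 0: K = P̄·Hᵀ·S⁻¹ = [0; 12/37]
step 0: x' = x̄ + K·y = [0, -21/37]
step 0: P' = (I − K·H)·P̄ = [4 0; 0 16/37]
step 1: x̄ = F·x = [0, -21/37]
step 1: P̄ = F·P·Fᵀ + Q = [4 0; 0 682/37]
step 1: y = z − H·x̄ = [137/37]
step 1: S = H·P̄·Hᵀ + R = [6286/37]
step 1: K = P̄·Hᵀ·S⁻¹ = [0; 1023/3143]
step 1: x' = x̄ + K·y = [0, 2004/3143]
step 1: P' = (I − K·H)·P̄ = [4 0; 0 1364/3143]
step 2: x̄ = F·x = [0, 2004/3143]
step 2: P̄ = F·P·Fᵀ + Q = [4 0; 0 57938/3143]
step 2: y = z − H·x̄ = [-15441/3143]
step 2: S = H·P̄·Hᵀ + R = [534014/3143]
step 2: K = P̄·Hᵀ·S⁻¹ = [0; 86907/267007]
step 2: x' = x̄ + K·y = [0, -256713/267007]
step 2: P' = (I − K·H)·P̄ = [4 0; 0 115876/267007]

step 0: x' = [0, -21/37], P' = [4 0; 0 16/37]
step 1: x' = [0, 2004/3143], P' = [4 0; 0 1364/3143]
step 2: x' = [0, -256713/267007], P' = [4 0; 0 115876/267007]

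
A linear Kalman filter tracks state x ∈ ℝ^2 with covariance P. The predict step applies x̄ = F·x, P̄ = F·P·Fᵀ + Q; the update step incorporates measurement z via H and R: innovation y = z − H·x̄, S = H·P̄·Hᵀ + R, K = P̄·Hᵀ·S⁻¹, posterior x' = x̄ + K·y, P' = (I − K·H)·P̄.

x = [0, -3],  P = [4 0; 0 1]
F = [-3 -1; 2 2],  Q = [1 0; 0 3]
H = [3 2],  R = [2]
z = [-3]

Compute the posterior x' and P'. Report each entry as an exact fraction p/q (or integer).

x̄ = F·x = [3, -6]
P̄ = F·P·Fᵀ + Q = [38 -26; -26 23]
y = z − H·x̄ = [0]
S = H·P̄·Hᵀ + R = [124]
K = P̄·Hᵀ·S⁻¹ = [1/2; -8/31]
x' = x̄ + K·y = [3, -6]
P' = (I − K·H)·P̄ = [7 -10; -10 457/31]

x' = [3, -6]
P' = [7 -10; -10 457/31]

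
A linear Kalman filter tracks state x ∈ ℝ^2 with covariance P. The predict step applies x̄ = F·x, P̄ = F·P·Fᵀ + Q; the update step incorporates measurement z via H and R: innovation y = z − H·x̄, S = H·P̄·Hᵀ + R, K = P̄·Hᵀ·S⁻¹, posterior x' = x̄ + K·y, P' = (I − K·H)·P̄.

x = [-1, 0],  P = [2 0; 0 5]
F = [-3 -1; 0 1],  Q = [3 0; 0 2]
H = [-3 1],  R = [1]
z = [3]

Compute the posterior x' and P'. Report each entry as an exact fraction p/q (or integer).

x' = [-45/68, 33/34]
P' = [183/272 233/136; 233/136 355/68]

x̄ = F·x = [3, 0]
P̄ = F·P·Fᵀ + Q = [26 -5; -5 7]
y = z − H·x̄ = [12]
S = H·P̄·Hᵀ + R = [272]
K = P̄·Hᵀ·S⁻¹ = [-83/272; 11/136]
x' = x̄ + K·y = [-45/68, 33/34]
P' = (I − K·H)·P̄ = [183/272 233/136; 233/136 355/68]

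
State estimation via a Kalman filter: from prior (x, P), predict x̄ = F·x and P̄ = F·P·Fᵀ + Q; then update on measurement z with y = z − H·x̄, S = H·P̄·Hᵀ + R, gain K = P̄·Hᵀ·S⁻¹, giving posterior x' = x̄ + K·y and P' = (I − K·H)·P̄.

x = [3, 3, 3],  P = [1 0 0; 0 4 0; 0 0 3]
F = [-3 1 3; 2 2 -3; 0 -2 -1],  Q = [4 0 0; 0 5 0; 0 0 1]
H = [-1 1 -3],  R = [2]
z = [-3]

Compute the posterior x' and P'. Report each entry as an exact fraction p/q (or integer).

x' = [336/67, -534/67, -228/67]
P' = [2867/67 -1234/67 -1364/67; -1234/67 1083/67 756/67; -1364/67 756/67 715/67]

x̄ = F·x = [3, 3, -9]
P̄ = F·P·Fᵀ + Q = [44 -25 -17; -25 52 -7; -17 -7 20]
y = z − H·x̄ = [-30]
S = H·P̄·Hᵀ + R = [268]
K = P̄·Hᵀ·S⁻¹ = [-9/134; 49/134; -25/134]
x' = x̄ + K·y = [336/67, -534/67, -228/67]
P' = (I − K·H)·P̄ = [2867/67 -1234/67 -1364/67; -1234/67 1083/67 756/67; -1364/67 756/67 715/67]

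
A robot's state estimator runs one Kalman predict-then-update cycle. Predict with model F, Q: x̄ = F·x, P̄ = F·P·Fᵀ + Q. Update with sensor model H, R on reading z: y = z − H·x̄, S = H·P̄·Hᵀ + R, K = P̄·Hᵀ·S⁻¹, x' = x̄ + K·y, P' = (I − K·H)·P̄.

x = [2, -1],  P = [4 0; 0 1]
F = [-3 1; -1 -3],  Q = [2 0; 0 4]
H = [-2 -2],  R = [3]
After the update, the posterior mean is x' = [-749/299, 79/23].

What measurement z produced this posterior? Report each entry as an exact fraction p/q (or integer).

x̄ = F·x = [-7, 1]
P̄ = F·P·Fᵀ + Q = [39 9; 9 17]
S = H·P̄·Hᵀ + R = [299]
K = P̄·Hᵀ·S⁻¹ = [-96/299; -4/23]
x' − x̄ = [1344/299, 56/23] = K·y
y = (KᵀK)⁻¹·Kᵀ·(x' − x̄) = [-14]
z = y + H·x̄ = [-14] + [12] = [-2]

z = [-2]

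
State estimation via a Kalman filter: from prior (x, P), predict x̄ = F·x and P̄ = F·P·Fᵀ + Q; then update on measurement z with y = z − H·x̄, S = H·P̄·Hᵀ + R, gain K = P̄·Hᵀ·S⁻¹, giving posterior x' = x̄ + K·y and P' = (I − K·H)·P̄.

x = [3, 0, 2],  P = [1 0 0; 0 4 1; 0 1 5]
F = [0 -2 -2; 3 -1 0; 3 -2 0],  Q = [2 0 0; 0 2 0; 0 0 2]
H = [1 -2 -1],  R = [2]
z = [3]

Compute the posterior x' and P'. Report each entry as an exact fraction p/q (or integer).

x̄ = F·x = [-4, 9, 9]
P̄ = F·P·Fᵀ + Q = [46 10 20; 10 15 17; 20 17 27]
y = z − H·x̄ = [34]
S = H·P̄·Hᵀ + R = [123]
K = P̄·Hᵀ·S⁻¹ = [2/41; -37/123; -1/3]
x' = x̄ + K·y = [-96/41, -151/123, -7/3]
P' = (I − K·H)·P̄ = [1874/41 484/41 22; 484/41 476/123 14/3; 22 14/3 40/3]

x' = [-96/41, -151/123, -7/3]
P' = [1874/41 484/41 22; 484/41 476/123 14/3; 22 14/3 40/3]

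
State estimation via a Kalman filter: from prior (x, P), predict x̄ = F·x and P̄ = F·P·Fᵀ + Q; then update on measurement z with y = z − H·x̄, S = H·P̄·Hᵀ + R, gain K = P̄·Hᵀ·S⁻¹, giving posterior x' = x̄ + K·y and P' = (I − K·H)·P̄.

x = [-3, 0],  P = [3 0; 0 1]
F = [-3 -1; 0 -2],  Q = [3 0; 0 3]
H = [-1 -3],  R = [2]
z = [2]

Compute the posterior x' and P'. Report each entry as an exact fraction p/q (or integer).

x̄ = F·x = [9, 0]
P̄ = F·P·Fᵀ + Q = [31 2; 2 7]
y = z − H·x̄ = [11]
S = H·P̄·Hᵀ + R = [108]
K = P̄·Hᵀ·S⁻¹ = [-37/108; -23/108]
x' = x̄ + K·y = [565/108, -253/108]
P' = (I − K·H)·P̄ = [1979/108 -635/108; -635/108 227/108]

x' = [565/108, -253/108]
P' = [1979/108 -635/108; -635/108 227/108]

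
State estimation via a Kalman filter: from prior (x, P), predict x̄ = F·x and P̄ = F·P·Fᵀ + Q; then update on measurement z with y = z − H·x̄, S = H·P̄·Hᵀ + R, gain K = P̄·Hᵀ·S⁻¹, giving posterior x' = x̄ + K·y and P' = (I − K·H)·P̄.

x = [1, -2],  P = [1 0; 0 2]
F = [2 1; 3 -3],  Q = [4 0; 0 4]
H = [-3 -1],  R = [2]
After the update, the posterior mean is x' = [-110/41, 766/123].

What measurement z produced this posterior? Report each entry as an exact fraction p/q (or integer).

x̄ = F·x = [0, 9]
P̄ = F·P·Fᵀ + Q = [10 0; 0 31]
S = H·P̄·Hᵀ + R = [123]
K = P̄·Hᵀ·S⁻¹ = [-10/41; -31/123]
x' − x̄ = [-110/41, -341/123] = K·y
y = (KᵀK)⁻¹·Kᵀ·(x' − x̄) = [11]
z = y + H·x̄ = [11] + [-9] = [2]

z = [2]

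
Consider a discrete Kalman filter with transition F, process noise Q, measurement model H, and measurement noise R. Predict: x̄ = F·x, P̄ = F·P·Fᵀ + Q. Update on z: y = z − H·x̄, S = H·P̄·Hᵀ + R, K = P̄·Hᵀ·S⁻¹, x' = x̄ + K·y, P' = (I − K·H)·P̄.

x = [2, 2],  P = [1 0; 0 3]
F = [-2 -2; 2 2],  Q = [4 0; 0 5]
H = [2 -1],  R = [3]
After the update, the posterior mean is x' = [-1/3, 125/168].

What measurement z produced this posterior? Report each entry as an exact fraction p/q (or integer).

x̄ = F·x = [-8, 8]
P̄ = F·P·Fᵀ + Q = [20 -16; -16 21]
S = H·P̄·Hᵀ + R = [168]
K = P̄·Hᵀ·S⁻¹ = [1/3; -53/168]
x' − x̄ = [23/3, -1219/168] = K·y
y = (KᵀK)⁻¹·Kᵀ·(x' − x̄) = [23]
z = y + H·x̄ = [23] + [-24] = [-1]

z = [-1]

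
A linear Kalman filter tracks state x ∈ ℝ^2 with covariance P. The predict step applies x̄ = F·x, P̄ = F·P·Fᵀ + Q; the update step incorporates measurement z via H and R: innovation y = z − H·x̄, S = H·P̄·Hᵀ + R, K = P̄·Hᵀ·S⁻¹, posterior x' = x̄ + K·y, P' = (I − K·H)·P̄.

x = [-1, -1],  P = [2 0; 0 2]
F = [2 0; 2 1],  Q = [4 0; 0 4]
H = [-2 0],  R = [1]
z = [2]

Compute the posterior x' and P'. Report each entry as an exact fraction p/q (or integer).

x' = [-50/49, -115/49]
P' = [12/49 8/49; 8/49 430/49]

x̄ = F·x = [-2, -3]
P̄ = F·P·Fᵀ + Q = [12 8; 8 14]
y = z − H·x̄ = [-2]
S = H·P̄·Hᵀ + R = [49]
K = P̄·Hᵀ·S⁻¹ = [-24/49; -16/49]
x' = x̄ + K·y = [-50/49, -115/49]
P' = (I − K·H)·P̄ = [12/49 8/49; 8/49 430/49]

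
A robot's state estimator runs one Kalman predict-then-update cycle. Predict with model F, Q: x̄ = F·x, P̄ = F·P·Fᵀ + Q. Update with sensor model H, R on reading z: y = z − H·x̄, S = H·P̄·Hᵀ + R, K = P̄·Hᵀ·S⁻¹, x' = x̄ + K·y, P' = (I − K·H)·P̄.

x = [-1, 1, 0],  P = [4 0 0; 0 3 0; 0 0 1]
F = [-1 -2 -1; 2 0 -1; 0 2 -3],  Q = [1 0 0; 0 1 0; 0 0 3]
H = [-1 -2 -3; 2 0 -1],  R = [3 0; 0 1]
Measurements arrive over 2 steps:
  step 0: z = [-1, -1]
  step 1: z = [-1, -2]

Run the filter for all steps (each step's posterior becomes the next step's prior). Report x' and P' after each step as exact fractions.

step 0: x̄ = F·x = [-1, -2, 2]
step 0: P̄ = F·P·Fᵀ + Q = [18 -7 -9; -7 18 3; -9 3 24]
step 0: y = z − H·x̄ = [0, 3]
step 0: S = H·P̄·Hᵀ + R = [263 115; 115 133]
step 0: K = P̄·Hᵀ·S⁻¹ = [-1058/10877 4595/10877; -3099/21754 -101/21754; -4347/21754 -3111/21754]
step 0: x' = x̄ + K·y = [2908/10877, -43811/21754, 34175/21754]
step 0: P' = (I − K·H)·P̄ = [13345/10877 -38228/10877 22095/10877; -38228/10877 272093/21754 -152811/21754; 22095/10877 -152811/21754 91491/21754]
step 1: x̄ = F·x = [47631/21754, -22543/21754, -190147/21754]
step 1: P̄ = F·P·Fᵀ + Q = [399619/21754 -5877/21754 -1139661/21754; -5877/21754 43245/21754 9131/21754; -1139661/21754 9131/21754 3810785/21754]
step 1: y = z − H·x̄ = [-294825/10877, -328917/21754]
step 1: S = H·P̄·Hᵀ + R = [14091512/10877 8186596/10877; 8186596/10877 9989659/21754]
step 1: K = P̄·Hᵀ·S⁻¹ = [-67395899/618616488 28816310/77327061; -33878321/618616488 6779216/77327061; -25194165/103102748 -5390521/25775687]
step 1: x' = x̄ + K·y = [-101438511/206205496, -180924805/206205496, 107713393/103102748]
step 1: P' = (I − K·H)·P̄ = [207801221/618616488 -280414705/618616488 30845327/103102748; -280414705/618616488 1113619541/618616488 -102510523/103102748; 30845327/103102748 -102510523/103102748 41626369/51551374]

step 0: x' = [2908/10877, -43811/21754, 34175/21754], P' = [13345/10877 -38228/10877 22095/10877; -38228/10877 272093/21754 -152811/21754; 22095/10877 -152811/21754 91491/21754]
step 1: x' = [-101438511/206205496, -180924805/206205496, 107713393/103102748], P' = [207801221/618616488 -280414705/618616488 30845327/103102748; -280414705/618616488 1113619541/618616488 -102510523/103102748; 30845327/103102748 -102510523/103102748 41626369/51551374]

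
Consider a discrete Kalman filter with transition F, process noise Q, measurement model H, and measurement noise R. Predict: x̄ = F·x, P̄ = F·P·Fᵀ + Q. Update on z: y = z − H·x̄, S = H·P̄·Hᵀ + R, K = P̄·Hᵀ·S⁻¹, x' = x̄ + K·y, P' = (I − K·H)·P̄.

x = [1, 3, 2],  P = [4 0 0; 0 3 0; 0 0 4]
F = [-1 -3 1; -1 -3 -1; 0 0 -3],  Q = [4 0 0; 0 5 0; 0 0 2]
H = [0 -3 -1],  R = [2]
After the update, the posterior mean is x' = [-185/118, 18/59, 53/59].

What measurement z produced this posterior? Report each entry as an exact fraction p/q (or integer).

x̄ = F·x = [-8, -12, -6]
P̄ = F·P·Fᵀ + Q = [39 27 -12; 27 40 12; -12 12 38]
S = H·P̄·Hᵀ + R = [472]
K = P̄·Hᵀ·S⁻¹ = [-69/472; -33/118; -37/236]
x' − x̄ = [759/118, 726/59, 407/59] = K·y
y = (KᵀK)⁻¹·Kᵀ·(x' − x̄) = [-44]
z = y + H·x̄ = [-44] + [42] = [-2]

z = [-2]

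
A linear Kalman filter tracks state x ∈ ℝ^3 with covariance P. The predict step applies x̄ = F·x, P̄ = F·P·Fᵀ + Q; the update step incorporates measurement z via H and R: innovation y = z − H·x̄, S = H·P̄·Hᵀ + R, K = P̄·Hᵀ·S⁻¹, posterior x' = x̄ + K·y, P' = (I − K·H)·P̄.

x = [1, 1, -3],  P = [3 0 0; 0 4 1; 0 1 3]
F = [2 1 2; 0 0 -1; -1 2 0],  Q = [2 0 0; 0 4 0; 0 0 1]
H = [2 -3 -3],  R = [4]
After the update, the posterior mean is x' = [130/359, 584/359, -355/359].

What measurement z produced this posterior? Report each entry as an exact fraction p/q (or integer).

x̄ = F·x = [-3, 3, 1]
P̄ = F·P·Fᵀ + Q = [34 -7 6; -7 7 -2; 6 -2 20]
S = H·P̄·Hᵀ + R = [359]
K = P̄·Hᵀ·S⁻¹ = [71/359; -29/359; -42/359]
x' − x̄ = [1207/359, -493/359, -714/359] = K·y
y = (KᵀK)⁻¹·Kᵀ·(x' − x̄) = [17]
z = y + H·x̄ = [17] + [-18] = [-1]

z = [-1]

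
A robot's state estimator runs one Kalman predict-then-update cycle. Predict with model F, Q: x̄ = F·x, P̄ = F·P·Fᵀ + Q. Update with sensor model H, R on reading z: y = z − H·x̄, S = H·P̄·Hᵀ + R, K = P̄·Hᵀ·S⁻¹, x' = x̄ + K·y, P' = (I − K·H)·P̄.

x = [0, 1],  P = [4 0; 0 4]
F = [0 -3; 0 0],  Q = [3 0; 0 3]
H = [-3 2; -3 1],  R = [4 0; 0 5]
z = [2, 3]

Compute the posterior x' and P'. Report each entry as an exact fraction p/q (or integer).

x' = [-2127/2152, -1335/4304]
P' = [897/1076 2457/2152; 2457/2152 9537/4304]

x̄ = F·x = [-3, 0]
P̄ = F·P·Fᵀ + Q = [39 0; 0 3]
y = z − H·x̄ = [-7, -6]
S = H·P̄·Hᵀ + R = [367 357; 357 359]
K = P̄·Hᵀ·S⁻¹ = [-117/2152 -585/2152; 1083/4304 -1041/4304]
x' = x̄ + K·y = [-2127/2152, -1335/4304]
P' = (I − K·H)·P̄ = [897/1076 2457/2152; 2457/2152 9537/4304]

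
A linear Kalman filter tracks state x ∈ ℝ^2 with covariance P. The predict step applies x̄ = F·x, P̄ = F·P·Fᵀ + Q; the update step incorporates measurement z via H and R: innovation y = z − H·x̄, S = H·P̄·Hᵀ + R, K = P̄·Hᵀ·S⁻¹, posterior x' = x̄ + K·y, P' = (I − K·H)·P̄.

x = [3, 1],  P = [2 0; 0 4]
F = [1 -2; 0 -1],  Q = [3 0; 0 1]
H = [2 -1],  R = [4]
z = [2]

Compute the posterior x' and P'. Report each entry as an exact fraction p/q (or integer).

x' = [27/61, -72/61]
P' = [125/61 114/61; 114/61 184/61]

x̄ = F·x = [1, -1]
P̄ = F·P·Fᵀ + Q = [21 8; 8 5]
y = z − H·x̄ = [-1]
S = H·P̄·Hᵀ + R = [61]
K = P̄·Hᵀ·S⁻¹ = [34/61; 11/61]
x' = x̄ + K·y = [27/61, -72/61]
P' = (I − K·H)·P̄ = [125/61 114/61; 114/61 184/61]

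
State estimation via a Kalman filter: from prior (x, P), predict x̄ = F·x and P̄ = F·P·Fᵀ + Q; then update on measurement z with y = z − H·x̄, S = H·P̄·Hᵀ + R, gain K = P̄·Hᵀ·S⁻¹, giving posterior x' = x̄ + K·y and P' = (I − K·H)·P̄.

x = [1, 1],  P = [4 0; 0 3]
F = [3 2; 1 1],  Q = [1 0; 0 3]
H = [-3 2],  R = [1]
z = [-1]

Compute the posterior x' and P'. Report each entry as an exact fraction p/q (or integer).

x' = [110/133, 96/133]
P' = [713/266 507/133; 507/133 752/133]

x̄ = F·x = [5, 2]
P̄ = F·P·Fᵀ + Q = [49 18; 18 10]
y = z − H·x̄ = [10]
S = H·P̄·Hᵀ + R = [266]
K = P̄·Hᵀ·S⁻¹ = [-111/266; -17/133]
x' = x̄ + K·y = [110/133, 96/133]
P' = (I − K·H)·P̄ = [713/266 507/133; 507/133 752/133]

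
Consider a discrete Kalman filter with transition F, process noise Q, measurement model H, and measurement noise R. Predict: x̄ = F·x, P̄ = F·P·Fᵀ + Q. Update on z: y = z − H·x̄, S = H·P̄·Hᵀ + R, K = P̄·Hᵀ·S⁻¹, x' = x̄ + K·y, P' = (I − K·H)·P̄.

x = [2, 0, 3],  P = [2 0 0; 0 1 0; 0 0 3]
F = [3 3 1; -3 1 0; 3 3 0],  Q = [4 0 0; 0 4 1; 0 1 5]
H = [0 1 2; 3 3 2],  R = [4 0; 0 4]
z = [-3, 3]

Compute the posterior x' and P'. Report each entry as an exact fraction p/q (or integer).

x' = [65304/11765, -65019/11765, 17148/11765]
P' = [121496/11765 -172596/11765 82872/11765; -172596/11765 263816/11765 -135602/11765; 82872/11765 -135602/11765 79289/11765]

x̄ = F·x = [9, -6, 6]
P̄ = F·P·Fᵀ + Q = [34 -15 27; -15 23 -14; 27 -14 32]
y = z − H·x̄ = [-9, -18]
S = H·P̄·Hᵀ + R = [99 202; 202 531]
K = P̄·Hᵀ·S⁻¹ = [-1713/11765 3111/11765; -1847/11765 614/11765; 5744/11765 97/11765]
x' = x̄ + K·y = [65304/11765, -65019/11765, 17148/11765]
P' = (I − K·H)·P̄ = [121496/11765 -172596/11765 82872/11765; -172596/11765 263816/11765 -135602/11765; 82872/11765 -135602/11765 79289/11765]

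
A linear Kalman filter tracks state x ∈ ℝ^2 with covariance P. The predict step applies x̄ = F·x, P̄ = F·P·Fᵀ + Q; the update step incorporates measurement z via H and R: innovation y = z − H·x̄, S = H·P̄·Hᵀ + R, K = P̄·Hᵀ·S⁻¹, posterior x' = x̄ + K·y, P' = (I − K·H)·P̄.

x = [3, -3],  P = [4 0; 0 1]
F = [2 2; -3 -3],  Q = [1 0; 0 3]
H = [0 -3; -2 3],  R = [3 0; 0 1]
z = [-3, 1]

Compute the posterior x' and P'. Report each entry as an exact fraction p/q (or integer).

x̄ = F·x = [0, 0]
P̄ = F·P·Fᵀ + Q = [21 -30; -30 48]
y = z − H·x̄ = [-3, 1]
S = H·P̄·Hᵀ + R = [435 -612; -612 877]
K = P̄·Hᵀ·S⁻¹ = [-618/2317 -780/2317; -480/2317 204/2317]
x' = x̄ + K·y = [1074/2317, 1644/2317]
P' = (I − K·H)·P̄ = [1317/2317 618/2317; 618/2317 480/2317]

x' = [1074/2317, 1644/2317]
P' = [1317/2317 618/2317; 618/2317 480/2317]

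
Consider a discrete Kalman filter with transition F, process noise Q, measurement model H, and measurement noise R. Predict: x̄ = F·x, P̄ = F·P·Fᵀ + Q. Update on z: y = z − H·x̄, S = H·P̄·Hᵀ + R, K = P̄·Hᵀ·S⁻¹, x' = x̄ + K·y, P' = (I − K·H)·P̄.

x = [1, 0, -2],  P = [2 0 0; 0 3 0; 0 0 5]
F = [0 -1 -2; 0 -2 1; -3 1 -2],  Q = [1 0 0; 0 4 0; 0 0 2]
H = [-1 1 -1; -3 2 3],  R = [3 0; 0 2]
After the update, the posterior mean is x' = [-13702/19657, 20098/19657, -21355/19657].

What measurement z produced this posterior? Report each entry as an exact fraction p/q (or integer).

z = [3, 1]

x̄ = F·x = [4, -2, 1]
P̄ = F·P·Fᵀ + Q = [24 -4 17; -4 21 -16; 17 -16 43]
S = H·P̄·Hᵀ + R = [165 -11; -11 239]
K = P̄·Hᵀ·S⁻¹ = [-5537/19657 -240/1787; 9865/39314 131/3574; -8829/19657 307/1787]
x' − x̄ = [-92330/19657, 59412/19657, -41012/19657] = K·y
y = (KᵀK)⁻¹·Kᵀ·(x' − x̄) = [10, 14]
z = y + H·x̄ = [10, 14] + [-7, -13] = [3, 1]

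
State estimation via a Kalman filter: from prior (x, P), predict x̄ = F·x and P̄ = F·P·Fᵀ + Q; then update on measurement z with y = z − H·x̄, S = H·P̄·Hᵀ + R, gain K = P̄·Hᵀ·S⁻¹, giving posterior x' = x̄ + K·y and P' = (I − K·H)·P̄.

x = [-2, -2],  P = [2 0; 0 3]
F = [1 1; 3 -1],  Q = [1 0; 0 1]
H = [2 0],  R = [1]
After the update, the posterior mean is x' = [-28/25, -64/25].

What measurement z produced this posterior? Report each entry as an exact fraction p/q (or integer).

z = [-2]

x̄ = F·x = [-4, -4]
P̄ = F·P·Fᵀ + Q = [6 3; 3 22]
S = H·P̄·Hᵀ + R = [25]
K = P̄·Hᵀ·S⁻¹ = [12/25; 6/25]
x' − x̄ = [72/25, 36/25] = K·y
y = (KᵀK)⁻¹·Kᵀ·(x' − x̄) = [6]
z = y + H·x̄ = [6] + [-8] = [-2]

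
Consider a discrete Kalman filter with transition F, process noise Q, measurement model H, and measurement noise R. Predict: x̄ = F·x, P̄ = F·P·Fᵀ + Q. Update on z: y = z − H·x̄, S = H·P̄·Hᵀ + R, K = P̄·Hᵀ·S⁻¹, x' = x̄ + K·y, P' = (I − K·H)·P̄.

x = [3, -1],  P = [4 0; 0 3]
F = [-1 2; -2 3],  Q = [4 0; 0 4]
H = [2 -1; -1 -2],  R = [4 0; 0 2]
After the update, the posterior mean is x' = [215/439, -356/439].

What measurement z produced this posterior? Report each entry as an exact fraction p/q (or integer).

z = [2, 1]

x̄ = F·x = [-5, -9]
P̄ = F·P·Fᵀ + Q = [20 26; 26 47]
S = H·P̄·Hᵀ + R = [27 -24; -24 314]
K = P̄·Hᵀ·S⁻¹ = [1334/3951 -268/1317; -655/3951 -520/1317]
x' − x̄ = [2410/439, 3595/439] = K·y
y = (KᵀK)⁻¹·Kᵀ·(x' − x̄) = [3, -22]
z = y + H·x̄ = [3, -22] + [-1, 23] = [2, 1]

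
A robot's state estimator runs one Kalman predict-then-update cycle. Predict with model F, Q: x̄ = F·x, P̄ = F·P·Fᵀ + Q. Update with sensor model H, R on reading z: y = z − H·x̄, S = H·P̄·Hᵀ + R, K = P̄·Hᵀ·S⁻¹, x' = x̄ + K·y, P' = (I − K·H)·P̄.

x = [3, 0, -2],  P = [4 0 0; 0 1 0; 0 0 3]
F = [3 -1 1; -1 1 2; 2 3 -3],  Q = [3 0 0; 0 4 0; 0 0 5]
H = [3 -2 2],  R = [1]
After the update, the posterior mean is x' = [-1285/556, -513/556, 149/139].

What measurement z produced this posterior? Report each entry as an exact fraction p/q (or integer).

z = [-3]

x̄ = F·x = [7, -7, 12]
P̄ = F·P·Fᵀ + Q = [43 -7 12; -7 21 -23; 12 -23 57]
S = H·P̄·Hᵀ + R = [1112]
K = P̄·Hᵀ·S⁻¹ = [167/1112; -109/1112; 49/278]
x' − x̄ = [-5177/556, 3379/556, -1519/139] = K·y
y = (KᵀK)⁻¹·Kᵀ·(x' − x̄) = [-62]
z = y + H·x̄ = [-62] + [59] = [-3]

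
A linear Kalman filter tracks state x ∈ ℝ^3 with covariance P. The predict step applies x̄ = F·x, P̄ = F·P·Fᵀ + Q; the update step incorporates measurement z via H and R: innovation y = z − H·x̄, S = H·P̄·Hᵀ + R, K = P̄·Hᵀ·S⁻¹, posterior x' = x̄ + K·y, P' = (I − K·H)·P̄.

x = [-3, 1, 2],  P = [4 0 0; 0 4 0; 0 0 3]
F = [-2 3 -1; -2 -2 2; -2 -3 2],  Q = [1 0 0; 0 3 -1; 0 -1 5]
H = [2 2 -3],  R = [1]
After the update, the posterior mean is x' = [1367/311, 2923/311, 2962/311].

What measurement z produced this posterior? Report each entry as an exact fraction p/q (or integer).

z = [-1]

x̄ = F·x = [7, 8, 7]
P̄ = F·P·Fᵀ + Q = [56 -14 -26; -14 47 51; -26 51 69]
S = H·P̄·Hᵀ + R = [622]
K = P̄·Hᵀ·S⁻¹ = [81/311; -87/622; -157/622]
x' − x̄ = [-810/311, 435/311, 785/311] = K·y
y = (KᵀK)⁻¹·Kᵀ·(x' − x̄) = [-10]
z = y + H·x̄ = [-10] + [9] = [-1]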